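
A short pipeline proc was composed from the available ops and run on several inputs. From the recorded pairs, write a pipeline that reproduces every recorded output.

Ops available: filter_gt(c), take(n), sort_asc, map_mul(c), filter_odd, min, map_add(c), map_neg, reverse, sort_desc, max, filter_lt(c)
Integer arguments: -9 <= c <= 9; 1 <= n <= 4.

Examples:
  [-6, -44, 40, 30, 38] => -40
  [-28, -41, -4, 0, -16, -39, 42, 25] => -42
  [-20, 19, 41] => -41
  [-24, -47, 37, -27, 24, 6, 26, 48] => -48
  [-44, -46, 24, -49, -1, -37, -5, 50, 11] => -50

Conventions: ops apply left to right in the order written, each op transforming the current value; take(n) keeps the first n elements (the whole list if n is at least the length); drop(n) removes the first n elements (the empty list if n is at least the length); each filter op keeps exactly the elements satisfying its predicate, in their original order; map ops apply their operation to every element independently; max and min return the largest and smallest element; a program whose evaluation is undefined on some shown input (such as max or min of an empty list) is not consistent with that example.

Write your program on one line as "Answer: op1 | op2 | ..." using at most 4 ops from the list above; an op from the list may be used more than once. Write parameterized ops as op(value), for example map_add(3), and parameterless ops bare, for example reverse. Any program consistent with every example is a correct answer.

reverse | map_neg | sort_desc | min

Check, running the answer program on each example:
  [-6, -44, 40, 30, 38] -> [38, 30, 40, -44, -6] -> [-38, -30, -40, 44, 6] -> [44, 6, -30, -38, -40] -> -40
  [-28, -41, -4, 0, -16, -39, 42, 25] -> [25, 42, -39, -16, 0, -4, -41, -28] -> [-25, -42, 39, 16, 0, 4, 41, 28] -> [41, 39, 28, 16, 4, 0, -25, -42] -> -42
  [-20, 19, 41] -> [41, 19, -20] -> [-41, -19, 20] -> [20, -19, -41] -> -41
  [-24, -47, 37, -27, 24, 6, 26, 48] -> [48, 26, 6, 24, -27, 37, -47, -24] -> [-48, -26, -6, -24, 27, -37, 47, 24] -> [47, 27, 24, -6, -24, -26, -37, -48] -> -48
  [-44, -46, 24, -49, -1, -37, -5, 50, 11] -> [11, 50, -5, -37, -1, -49, 24, -46, -44] -> [-11, -50, 5, 37, 1, 49, -24, 46, 44] -> [49, 46, 44, 37, 5, 1, -11, -24, -50] -> -50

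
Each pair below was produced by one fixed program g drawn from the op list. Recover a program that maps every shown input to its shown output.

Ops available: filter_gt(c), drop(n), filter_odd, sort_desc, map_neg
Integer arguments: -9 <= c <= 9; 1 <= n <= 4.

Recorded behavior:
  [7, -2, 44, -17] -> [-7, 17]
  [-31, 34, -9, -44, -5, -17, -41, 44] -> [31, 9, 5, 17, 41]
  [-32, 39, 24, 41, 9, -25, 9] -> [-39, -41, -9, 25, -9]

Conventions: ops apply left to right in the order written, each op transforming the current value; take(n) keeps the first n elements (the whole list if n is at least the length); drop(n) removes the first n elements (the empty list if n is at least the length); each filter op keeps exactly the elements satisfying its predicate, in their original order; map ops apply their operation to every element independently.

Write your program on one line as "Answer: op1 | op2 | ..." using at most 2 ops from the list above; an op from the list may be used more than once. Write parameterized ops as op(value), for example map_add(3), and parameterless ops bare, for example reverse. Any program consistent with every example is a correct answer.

map_neg | filter_odd

Check, running the answer program on each example:
  [7, -2, 44, -17] -> [-7, 2, -44, 17] -> [-7, 17]
  [-31, 34, -9, -44, -5, -17, -41, 44] -> [31, -34, 9, 44, 5, 17, 41, -44] -> [31, 9, 5, 17, 41]
  [-32, 39, 24, 41, 9, -25, 9] -> [32, -39, -24, -41, -9, 25, -9] -> [-39, -41, -9, 25, -9]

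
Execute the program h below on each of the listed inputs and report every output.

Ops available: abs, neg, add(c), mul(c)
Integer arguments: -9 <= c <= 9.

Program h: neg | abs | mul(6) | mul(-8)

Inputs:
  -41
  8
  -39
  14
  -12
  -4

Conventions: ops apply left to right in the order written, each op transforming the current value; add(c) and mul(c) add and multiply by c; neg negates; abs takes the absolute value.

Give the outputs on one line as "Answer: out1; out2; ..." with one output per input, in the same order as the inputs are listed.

Execution, op by op:
  -41 -> 41 -> 41 -> 246 -> -1968
  8 -> -8 -> 8 -> 48 -> -384
  -39 -> 39 -> 39 -> 234 -> -1872
  14 -> -14 -> 14 -> 84 -> -672
  -12 -> 12 -> 12 -> 72 -> -576
  -4 -> 4 -> 4 -> 24 -> -192

-1968; -384; -1872; -672; -576; -192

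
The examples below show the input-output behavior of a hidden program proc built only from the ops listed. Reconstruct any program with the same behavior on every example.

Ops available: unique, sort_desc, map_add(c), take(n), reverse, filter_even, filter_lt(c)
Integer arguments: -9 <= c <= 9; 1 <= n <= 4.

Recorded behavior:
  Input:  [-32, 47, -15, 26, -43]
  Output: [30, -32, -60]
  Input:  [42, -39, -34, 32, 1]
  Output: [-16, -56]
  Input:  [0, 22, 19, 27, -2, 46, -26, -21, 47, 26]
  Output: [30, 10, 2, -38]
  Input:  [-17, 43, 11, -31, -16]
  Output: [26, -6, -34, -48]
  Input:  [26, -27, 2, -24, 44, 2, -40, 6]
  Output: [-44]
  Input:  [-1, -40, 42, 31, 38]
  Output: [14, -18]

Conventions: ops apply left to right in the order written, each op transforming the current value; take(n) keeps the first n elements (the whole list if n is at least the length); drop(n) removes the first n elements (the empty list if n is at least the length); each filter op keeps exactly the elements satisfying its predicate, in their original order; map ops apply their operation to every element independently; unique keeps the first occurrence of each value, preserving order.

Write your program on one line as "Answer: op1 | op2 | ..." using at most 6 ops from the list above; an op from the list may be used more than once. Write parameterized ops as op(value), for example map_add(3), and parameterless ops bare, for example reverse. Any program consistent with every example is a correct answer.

map_add(-8) | reverse | map_add(-9) | filter_even | sort_desc

Check, running the answer program on each example:
  [-32, 47, -15, 26, -43] -> [-40, 39, -23, 18, -51] -> [-51, 18, -23, 39, -40] -> [-60, 9, -32, 30, -49] -> [-60, -32, 30] -> [30, -32, -60]
  [42, -39, -34, 32, 1] -> [34, -47, -42, 24, -7] -> [-7, 24, -42, -47, 34] -> [-16, 15, -51, -56, 25] -> [-16, -56] -> [-16, -56]
  [0, 22, 19, 27, -2, 46, -26, -21, 47, 26] -> [-8, 14, 11, 19, -10, 38, -34, -29, 39, 18] -> [18, 39, -29, -34, 38, -10, 19, 11, 14, -8] -> [9, 30, -38, -43, 29, -19, 10, 2, 5, -17] -> [30, -38, 10, 2] -> [30, 10, 2, -38]
  [-17, 43, 11, -31, -16] -> [-25, 35, 3, -39, -24] -> [-24, -39, 3, 35, -25] -> [-33, -48, -6, 26, -34] -> [-48, -6, 26, -34] -> [26, -6, -34, -48]
  [26, -27, 2, -24, 44, 2, -40, 6] -> [18, -35, -6, -32, 36, -6, -48, -2] -> [-2, -48, -6, 36, -32, -6, -35, 18] -> [-11, -57, -15, 27, -41, -15, -44, 9] -> [-44] -> [-44]
  [-1, -40, 42, 31, 38] -> [-9, -48, 34, 23, 30] -> [30, 23, 34, -48, -9] -> [21, 14, 25, -57, -18] -> [14, -18] -> [14, -18]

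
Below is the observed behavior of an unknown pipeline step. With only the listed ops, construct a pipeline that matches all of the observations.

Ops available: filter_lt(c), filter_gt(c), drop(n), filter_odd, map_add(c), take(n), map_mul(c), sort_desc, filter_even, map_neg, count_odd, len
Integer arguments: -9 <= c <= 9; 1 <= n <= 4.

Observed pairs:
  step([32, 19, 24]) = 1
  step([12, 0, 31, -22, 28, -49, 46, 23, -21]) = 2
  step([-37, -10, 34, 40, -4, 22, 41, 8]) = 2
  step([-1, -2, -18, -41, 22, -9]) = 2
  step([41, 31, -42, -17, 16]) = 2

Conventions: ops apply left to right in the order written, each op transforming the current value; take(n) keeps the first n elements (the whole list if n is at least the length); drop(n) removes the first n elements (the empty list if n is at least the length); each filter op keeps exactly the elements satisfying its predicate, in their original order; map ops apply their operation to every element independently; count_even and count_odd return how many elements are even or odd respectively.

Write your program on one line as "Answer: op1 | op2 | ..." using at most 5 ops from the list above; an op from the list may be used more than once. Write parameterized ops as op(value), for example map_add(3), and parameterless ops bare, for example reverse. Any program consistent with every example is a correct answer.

filter_odd | take(2) | map_mul(7) | len

Check, running the answer program on each example:
  [32, 19, 24] -> [19] -> [19] -> [133] -> 1
  [12, 0, 31, -22, 28, -49, 46, 23, -21] -> [31, -49, 23, -21] -> [31, -49] -> [217, -343] -> 2
  [-37, -10, 34, 40, -4, 22, 41, 8] -> [-37, 41] -> [-37, 41] -> [-259, 287] -> 2
  [-1, -2, -18, -41, 22, -9] -> [-1, -41, -9] -> [-1, -41] -> [-7, -287] -> 2
  [41, 31, -42, -17, 16] -> [41, 31, -17] -> [41, 31] -> [287, 217] -> 2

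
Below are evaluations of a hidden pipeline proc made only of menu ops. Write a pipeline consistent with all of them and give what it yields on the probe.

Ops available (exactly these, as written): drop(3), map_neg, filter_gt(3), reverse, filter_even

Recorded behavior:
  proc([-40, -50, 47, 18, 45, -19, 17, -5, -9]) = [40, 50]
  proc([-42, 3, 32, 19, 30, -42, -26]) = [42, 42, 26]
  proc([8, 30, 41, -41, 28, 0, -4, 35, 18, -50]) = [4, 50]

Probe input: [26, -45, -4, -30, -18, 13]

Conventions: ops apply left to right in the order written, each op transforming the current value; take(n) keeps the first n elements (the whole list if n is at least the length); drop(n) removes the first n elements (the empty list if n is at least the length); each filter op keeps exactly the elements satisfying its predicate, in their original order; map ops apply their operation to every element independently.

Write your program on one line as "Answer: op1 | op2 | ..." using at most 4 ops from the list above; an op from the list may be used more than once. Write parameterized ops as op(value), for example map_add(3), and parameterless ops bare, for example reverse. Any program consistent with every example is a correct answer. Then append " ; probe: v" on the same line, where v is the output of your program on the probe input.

filter_even | map_neg | filter_gt(3) ; probe: [4, 30, 18]

Check, running the answer program on each example:
  [-40, -50, 47, 18, 45, -19, 17, -5, -9] -> [-40, -50, 18] -> [40, 50, -18] -> [40, 50]
  [-42, 3, 32, 19, 30, -42, -26] -> [-42, 32, 30, -42, -26] -> [42, -32, -30, 42, 26] -> [42, 42, 26]
  [8, 30, 41, -41, 28, 0, -4, 35, 18, -50] -> [8, 30, 28, 0, -4, 18, -50] -> [-8, -30, -28, 0, 4, -18, 50] -> [4, 50]
  probe: [26, -45, -4, -30, -18, 13] -> [26, -4, -30, -18] -> [-26, 4, 30, 18] -> [4, 30, 18]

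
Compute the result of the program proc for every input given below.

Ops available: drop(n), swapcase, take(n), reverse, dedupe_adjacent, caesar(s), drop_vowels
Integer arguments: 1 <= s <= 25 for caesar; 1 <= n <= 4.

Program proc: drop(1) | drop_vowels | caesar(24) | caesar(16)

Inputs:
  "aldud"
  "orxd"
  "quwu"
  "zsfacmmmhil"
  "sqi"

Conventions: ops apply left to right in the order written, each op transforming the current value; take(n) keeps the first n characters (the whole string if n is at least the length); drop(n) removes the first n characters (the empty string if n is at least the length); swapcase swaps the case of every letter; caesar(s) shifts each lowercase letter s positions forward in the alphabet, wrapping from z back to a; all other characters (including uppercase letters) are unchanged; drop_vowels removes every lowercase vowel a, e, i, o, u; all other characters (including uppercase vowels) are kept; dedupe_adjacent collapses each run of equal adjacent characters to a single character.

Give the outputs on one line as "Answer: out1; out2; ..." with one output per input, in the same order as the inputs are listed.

"zrr"; "flr"; "k"; "gtqaaavz"; "e"

Execution, op by op:
  "aldud" -> "ldud" -> "ldd" -> "jbb" -> "zrr"
  "orxd" -> "rxd" -> "rxd" -> "pvb" -> "flr"
  "quwu" -> "uwu" -> "w" -> "u" -> "k"
  "zsfacmmmhil" -> "sfacmmmhil" -> "sfcmmmhl" -> "qdakkkfj" -> "gtqaaavz"
  "sqi" -> "qi" -> "q" -> "o" -> "e"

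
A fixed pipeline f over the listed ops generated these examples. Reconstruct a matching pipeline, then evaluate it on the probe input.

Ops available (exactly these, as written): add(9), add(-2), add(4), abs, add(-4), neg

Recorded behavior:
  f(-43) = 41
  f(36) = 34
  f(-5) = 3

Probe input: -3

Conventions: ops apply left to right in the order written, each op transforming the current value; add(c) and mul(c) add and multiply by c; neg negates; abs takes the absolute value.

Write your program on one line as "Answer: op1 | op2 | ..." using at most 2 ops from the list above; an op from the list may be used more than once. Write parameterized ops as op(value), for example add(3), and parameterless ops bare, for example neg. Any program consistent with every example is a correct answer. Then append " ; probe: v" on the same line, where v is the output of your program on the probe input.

abs | add(-2) ; probe: 1

Check, running the answer program on each example:
  -43 -> 43 -> 41
  36 -> 36 -> 34
  -5 -> 5 -> 3
  probe: -3 -> 3 -> 1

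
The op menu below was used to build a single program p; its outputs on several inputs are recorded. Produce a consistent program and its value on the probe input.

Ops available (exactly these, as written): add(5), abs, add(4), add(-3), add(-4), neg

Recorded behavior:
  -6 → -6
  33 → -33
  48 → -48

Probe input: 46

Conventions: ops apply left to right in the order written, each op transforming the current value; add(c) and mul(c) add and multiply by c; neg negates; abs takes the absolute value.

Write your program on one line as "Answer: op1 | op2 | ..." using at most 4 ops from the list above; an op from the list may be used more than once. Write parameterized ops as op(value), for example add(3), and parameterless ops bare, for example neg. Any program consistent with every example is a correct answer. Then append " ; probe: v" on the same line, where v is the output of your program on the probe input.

neg | abs | neg ; probe: -46

Check, running the answer program on each example:
  -6 -> 6 -> 6 -> -6
  33 -> -33 -> 33 -> -33
  48 -> -48 -> 48 -> -48
  probe: 46 -> -46 -> 46 -> -46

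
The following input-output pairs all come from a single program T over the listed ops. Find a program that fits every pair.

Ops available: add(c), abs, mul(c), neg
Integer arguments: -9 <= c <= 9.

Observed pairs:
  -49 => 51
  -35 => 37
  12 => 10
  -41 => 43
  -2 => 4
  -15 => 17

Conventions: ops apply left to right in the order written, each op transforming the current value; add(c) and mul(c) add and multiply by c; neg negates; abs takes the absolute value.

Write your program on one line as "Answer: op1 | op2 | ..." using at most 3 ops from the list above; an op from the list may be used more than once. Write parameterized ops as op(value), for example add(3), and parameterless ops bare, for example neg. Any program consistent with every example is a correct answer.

neg | add(2) | abs

Check, running the answer program on each example:
  -49 -> 49 -> 51 -> 51
  -35 -> 35 -> 37 -> 37
  12 -> -12 -> -10 -> 10
  -41 -> 41 -> 43 -> 43
  -2 -> 2 -> 4 -> 4
  -15 -> 15 -> 17 -> 17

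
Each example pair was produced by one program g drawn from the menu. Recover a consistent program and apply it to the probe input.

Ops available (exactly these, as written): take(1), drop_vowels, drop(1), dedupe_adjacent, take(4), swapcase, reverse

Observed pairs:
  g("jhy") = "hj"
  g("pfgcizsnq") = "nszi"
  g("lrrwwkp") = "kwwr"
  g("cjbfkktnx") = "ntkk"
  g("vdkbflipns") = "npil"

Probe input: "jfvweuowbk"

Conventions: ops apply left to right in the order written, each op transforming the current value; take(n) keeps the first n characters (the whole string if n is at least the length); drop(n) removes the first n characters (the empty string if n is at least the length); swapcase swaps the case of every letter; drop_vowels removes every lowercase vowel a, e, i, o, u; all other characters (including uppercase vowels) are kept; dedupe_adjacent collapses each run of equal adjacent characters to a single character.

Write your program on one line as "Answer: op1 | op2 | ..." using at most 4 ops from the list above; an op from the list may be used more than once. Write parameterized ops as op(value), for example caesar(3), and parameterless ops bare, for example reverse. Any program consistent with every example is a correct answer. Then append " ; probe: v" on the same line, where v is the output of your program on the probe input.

reverse | drop(1) | take(4) ; probe: "bwou"

Check, running the answer program on each example:
  "jhy" -> "yhj" -> "hj" -> "hj"
  "pfgcizsnq" -> "qnszicgfp" -> "nszicgfp" -> "nszi"
  "lrrwwkp" -> "pkwwrrl" -> "kwwrrl" -> "kwwr"
  "cjbfkktnx" -> "xntkkfbjc" -> "ntkkfbjc" -> "ntkk"
  "vdkbflipns" -> "snpilfbkdv" -> "npilfbkdv" -> "npil"
  probe: "jfvweuowbk" -> "kbwouewvfj" -> "bwouewvfj" -> "bwou"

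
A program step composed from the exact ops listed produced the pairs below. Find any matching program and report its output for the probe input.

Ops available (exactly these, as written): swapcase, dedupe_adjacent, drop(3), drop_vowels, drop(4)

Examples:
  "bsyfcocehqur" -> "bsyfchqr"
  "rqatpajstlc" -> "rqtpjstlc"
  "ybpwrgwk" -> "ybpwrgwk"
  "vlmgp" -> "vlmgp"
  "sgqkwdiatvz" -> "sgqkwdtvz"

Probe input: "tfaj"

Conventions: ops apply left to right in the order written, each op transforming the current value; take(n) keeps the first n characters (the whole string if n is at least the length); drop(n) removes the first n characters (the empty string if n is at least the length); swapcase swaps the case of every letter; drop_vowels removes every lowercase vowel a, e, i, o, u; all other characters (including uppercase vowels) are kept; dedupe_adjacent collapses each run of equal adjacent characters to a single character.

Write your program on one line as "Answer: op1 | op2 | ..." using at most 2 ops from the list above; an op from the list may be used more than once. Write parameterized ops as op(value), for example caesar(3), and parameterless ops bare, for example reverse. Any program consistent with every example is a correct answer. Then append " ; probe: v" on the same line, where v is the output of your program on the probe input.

drop_vowels | dedupe_adjacent ; probe: "tfj"

Check, running the answer program on each example:
  "bsyfcocehqur" -> "bsyfcchqr" -> "bsyfchqr"
  "rqatpajstlc" -> "rqtpjstlc" -> "rqtpjstlc"
  "ybpwrgwk" -> "ybpwrgwk" -> "ybpwrgwk"
  "vlmgp" -> "vlmgp" -> "vlmgp"
  "sgqkwdiatvz" -> "sgqkwdtvz" -> "sgqkwdtvz"
  probe: "tfaj" -> "tfj" -> "tfj"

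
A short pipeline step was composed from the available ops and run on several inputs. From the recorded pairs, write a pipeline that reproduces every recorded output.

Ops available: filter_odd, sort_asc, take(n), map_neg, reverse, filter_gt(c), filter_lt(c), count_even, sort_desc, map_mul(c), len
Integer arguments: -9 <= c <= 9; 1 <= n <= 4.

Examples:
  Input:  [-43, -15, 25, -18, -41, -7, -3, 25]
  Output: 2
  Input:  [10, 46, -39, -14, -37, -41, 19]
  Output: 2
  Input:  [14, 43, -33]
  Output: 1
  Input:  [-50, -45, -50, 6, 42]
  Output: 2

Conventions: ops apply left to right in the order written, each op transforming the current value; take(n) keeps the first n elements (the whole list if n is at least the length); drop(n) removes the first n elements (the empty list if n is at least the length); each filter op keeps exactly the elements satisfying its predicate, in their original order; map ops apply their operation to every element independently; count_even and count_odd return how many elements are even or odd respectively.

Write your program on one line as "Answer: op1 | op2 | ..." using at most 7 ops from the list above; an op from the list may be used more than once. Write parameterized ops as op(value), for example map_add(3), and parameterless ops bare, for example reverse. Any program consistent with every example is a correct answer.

sort_desc | filter_lt(-3) | filter_lt(-8) | take(2) | map_neg | len

Check, running the answer program on each example:
  [-43, -15, 25, -18, -41, -7, -3, 25] -> [25, 25, -3, -7, -15, -18, -41, -43] -> [-7, -15, -18, -41, -43] -> [-15, -18, -41, -43] -> [-15, -18] -> [15, 18] -> 2
  [10, 46, -39, -14, -37, -41, 19] -> [46, 19, 10, -14, -37, -39, -41] -> [-14, -37, -39, -41] -> [-14, -37, -39, -41] -> [-14, -37] -> [14, 37] -> 2
  [14, 43, -33] -> [43, 14, -33] -> [-33] -> [-33] -> [-33] -> [33] -> 1
  [-50, -45, -50, 6, 42] -> [42, 6, -45, -50, -50] -> [-45, -50, -50] -> [-45, -50, -50] -> [-45, -50] -> [45, 50] -> 2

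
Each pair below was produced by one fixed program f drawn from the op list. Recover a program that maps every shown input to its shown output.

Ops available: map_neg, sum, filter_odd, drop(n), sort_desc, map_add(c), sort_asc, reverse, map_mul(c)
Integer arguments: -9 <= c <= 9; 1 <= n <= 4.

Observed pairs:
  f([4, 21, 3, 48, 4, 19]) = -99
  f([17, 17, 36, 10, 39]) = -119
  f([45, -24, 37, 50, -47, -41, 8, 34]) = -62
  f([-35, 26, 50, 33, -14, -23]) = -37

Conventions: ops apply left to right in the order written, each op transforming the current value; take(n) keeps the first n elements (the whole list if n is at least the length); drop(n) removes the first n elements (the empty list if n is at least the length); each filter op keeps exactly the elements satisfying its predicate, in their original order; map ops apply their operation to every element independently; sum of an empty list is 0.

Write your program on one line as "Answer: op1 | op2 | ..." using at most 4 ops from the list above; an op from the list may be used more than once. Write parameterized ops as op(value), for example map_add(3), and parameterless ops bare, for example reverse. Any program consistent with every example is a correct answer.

sort_desc | map_neg | sum

Check, running the answer program on each example:
  [4, 21, 3, 48, 4, 19] -> [48, 21, 19, 4, 4, 3] -> [-48, -21, -19, -4, -4, -3] -> -99
  [17, 17, 36, 10, 39] -> [39, 36, 17, 17, 10] -> [-39, -36, -17, -17, -10] -> -119
  [45, -24, 37, 50, -47, -41, 8, 34] -> [50, 45, 37, 34, 8, -24, -41, -47] -> [-50, -45, -37, -34, -8, 24, 41, 47] -> -62
  [-35, 26, 50, 33, -14, -23] -> [50, 33, 26, -14, -23, -35] -> [-50, -33, -26, 14, 23, 35] -> -37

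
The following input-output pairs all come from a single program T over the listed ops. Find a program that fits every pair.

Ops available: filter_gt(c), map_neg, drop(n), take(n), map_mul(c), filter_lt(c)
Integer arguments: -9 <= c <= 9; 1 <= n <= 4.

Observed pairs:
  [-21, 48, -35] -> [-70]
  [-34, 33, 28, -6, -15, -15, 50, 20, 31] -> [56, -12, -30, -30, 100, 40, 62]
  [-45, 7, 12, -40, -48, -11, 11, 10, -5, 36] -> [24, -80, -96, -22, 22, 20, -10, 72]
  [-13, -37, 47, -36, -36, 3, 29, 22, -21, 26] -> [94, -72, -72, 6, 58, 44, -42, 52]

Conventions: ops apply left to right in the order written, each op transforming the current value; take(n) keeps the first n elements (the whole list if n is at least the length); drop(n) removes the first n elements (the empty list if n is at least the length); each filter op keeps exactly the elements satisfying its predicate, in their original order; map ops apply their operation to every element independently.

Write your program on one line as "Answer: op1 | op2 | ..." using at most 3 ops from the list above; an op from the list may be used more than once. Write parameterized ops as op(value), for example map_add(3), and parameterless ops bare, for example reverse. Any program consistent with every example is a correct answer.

map_mul(-2) | map_neg | drop(2)

Check, running the answer program on each example:
  [-21, 48, -35] -> [42, -96, 70] -> [-42, 96, -70] -> [-70]
  [-34, 33, 28, -6, -15, -15, 50, 20, 31] -> [68, -66, -56, 12, 30, 30, -100, -40, -62] -> [-68, 66, 56, -12, -30, -30, 100, 40, 62] -> [56, -12, -30, -30, 100, 40, 62]
  [-45, 7, 12, -40, -48, -11, 11, 10, -5, 36] -> [90, -14, -24, 80, 96, 22, -22, -20, 10, -72] -> [-90, 14, 24, -80, -96, -22, 22, 20, -10, 72] -> [24, -80, -96, -22, 22, 20, -10, 72]
  [-13, -37, 47, -36, -36, 3, 29, 22, -21, 26] -> [26, 74, -94, 72, 72, -6, -58, -44, 42, -52] -> [-26, -74, 94, -72, -72, 6, 58, 44, -42, 52] -> [94, -72, -72, 6, 58, 44, -42, 52]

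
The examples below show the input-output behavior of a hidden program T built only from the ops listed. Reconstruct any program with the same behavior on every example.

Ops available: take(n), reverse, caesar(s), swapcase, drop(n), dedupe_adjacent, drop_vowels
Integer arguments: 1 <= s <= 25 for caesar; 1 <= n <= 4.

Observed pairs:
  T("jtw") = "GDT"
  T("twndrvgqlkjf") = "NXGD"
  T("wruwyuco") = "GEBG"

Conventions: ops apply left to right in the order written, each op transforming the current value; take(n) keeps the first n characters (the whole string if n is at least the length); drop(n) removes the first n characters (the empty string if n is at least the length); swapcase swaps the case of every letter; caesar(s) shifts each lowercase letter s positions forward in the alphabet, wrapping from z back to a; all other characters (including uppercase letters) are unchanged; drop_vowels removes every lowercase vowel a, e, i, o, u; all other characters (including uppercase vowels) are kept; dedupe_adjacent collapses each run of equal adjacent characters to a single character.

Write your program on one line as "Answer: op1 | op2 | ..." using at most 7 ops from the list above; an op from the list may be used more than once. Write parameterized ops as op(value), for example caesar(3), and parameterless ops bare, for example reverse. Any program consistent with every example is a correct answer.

swapcase | take(4) | reverse | swapcase | caesar(10) | swapcase

Check, running the answer program on each example:
  "jtw" -> "JTW" -> "JTW" -> "WTJ" -> "wtj" -> "gdt" -> "GDT"
  "twndrvgqlkjf" -> "TWNDRVGQLKJF" -> "TWND" -> "DNWT" -> "dnwt" -> "nxgd" -> "NXGD"
  "wruwyuco" -> "WRUWYUCO" -> "WRUW" -> "WURW" -> "wurw" -> "gebg" -> "GEBG"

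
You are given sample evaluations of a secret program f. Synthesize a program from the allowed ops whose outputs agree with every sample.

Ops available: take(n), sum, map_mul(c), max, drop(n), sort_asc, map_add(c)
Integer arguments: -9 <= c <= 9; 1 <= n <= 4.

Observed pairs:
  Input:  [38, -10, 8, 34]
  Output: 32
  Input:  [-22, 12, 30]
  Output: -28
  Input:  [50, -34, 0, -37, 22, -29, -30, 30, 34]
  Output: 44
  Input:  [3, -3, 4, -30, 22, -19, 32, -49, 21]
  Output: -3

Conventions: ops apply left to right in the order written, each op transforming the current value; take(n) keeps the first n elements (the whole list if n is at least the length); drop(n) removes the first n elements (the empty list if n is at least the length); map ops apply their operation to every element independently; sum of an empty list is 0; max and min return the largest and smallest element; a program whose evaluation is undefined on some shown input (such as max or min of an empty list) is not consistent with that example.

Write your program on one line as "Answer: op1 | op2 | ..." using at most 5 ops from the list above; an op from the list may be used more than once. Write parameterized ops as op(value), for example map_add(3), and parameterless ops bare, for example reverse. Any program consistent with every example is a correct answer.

map_add(2) | map_add(-8) | take(1) | sum

Check, running the answer program on each example:
  [38, -10, 8, 34] -> [40, -8, 10, 36] -> [32, -16, 2, 28] -> [32] -> 32
  [-22, 12, 30] -> [-20, 14, 32] -> [-28, 6, 24] -> [-28] -> -28
  [50, -34, 0, -37, 22, -29, -30, 30, 34] -> [52, -32, 2, -35, 24, -27, -28, 32, 36] -> [44, -40, -6, -43, 16, -35, -36, 24, 28] -> [44] -> 44
  [3, -3, 4, -30, 22, -19, 32, -49, 21] -> [5, -1, 6, -28, 24, -17, 34, -47, 23] -> [-3, -9, -2, -36, 16, -25, 26, -55, 15] -> [-3] -> -3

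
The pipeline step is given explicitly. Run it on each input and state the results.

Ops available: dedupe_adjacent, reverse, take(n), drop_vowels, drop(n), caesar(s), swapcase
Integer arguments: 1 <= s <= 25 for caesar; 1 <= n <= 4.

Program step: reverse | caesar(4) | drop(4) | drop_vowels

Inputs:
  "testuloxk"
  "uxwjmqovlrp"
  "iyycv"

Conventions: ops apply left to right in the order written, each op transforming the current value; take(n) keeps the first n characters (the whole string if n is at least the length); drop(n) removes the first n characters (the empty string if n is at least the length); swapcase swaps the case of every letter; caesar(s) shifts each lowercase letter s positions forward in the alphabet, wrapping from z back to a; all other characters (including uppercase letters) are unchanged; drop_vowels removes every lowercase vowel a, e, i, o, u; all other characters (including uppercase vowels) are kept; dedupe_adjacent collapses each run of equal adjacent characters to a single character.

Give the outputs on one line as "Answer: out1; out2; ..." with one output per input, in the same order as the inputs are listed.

"yxwx"; "sqnby"; "m"

Execution, op by op:
  "testuloxk" -> "kxolutset" -> "obspyxwix" -> "yxwix" -> "yxwx"
  "uxwjmqovlrp" -> "prlvoqmjwxu" -> "tvpzsuqnaby" -> "suqnaby" -> "sqnby"
  "iyycv" -> "vcyyi" -> "zgccm" -> "m" -> "m"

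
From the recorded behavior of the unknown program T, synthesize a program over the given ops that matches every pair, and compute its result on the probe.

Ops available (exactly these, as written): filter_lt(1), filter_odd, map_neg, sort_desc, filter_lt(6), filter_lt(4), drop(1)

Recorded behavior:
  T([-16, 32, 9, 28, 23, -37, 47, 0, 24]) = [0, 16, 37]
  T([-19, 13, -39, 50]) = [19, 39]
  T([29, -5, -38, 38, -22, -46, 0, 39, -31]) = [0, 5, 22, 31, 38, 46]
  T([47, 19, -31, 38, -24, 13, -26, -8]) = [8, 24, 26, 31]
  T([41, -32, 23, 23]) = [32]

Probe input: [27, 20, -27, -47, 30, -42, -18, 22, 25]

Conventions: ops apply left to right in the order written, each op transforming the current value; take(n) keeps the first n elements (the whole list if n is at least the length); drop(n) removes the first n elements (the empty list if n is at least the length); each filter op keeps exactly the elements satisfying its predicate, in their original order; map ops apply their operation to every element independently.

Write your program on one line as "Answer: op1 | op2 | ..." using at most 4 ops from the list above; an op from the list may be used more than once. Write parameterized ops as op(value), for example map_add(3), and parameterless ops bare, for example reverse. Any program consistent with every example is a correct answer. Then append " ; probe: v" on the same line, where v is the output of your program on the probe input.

filter_lt(1) | sort_desc | map_neg ; probe: [18, 27, 42, 47]

Check, running the answer program on each example:
  [-16, 32, 9, 28, 23, -37, 47, 0, 24] -> [-16, -37, 0] -> [0, -16, -37] -> [0, 16, 37]
  [-19, 13, -39, 50] -> [-19, -39] -> [-19, -39] -> [19, 39]
  [29, -5, -38, 38, -22, -46, 0, 39, -31] -> [-5, -38, -22, -46, 0, -31] -> [0, -5, -22, -31, -38, -46] -> [0, 5, 22, 31, 38, 46]
  [47, 19, -31, 38, -24, 13, -26, -8] -> [-31, -24, -26, -8] -> [-8, -24, -26, -31] -> [8, 24, 26, 31]
  [41, -32, 23, 23] -> [-32] -> [-32] -> [32]
  probe: [27, 20, -27, -47, 30, -42, -18, 22, 25] -> [-27, -47, -42, -18] -> [-18, -27, -42, -47] -> [18, 27, 42, 47]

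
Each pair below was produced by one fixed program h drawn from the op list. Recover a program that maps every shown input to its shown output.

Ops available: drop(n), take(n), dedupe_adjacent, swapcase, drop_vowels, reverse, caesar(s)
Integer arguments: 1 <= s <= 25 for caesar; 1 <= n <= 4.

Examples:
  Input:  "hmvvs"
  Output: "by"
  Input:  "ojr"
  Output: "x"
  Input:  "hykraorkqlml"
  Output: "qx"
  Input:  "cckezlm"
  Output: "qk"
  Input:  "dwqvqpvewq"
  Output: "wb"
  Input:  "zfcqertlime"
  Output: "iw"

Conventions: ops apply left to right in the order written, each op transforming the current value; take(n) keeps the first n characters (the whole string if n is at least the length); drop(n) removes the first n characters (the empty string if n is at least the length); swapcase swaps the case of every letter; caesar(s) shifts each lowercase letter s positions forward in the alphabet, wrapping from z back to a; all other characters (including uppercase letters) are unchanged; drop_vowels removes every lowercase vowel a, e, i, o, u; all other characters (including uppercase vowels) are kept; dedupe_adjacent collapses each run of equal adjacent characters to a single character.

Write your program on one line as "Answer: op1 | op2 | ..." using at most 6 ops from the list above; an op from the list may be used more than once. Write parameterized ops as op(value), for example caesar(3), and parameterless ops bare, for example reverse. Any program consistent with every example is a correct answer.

caesar(20) | drop(2) | caesar(16) | dedupe_adjacent | take(2) | caesar(22)

Check, running the answer program on each example:
  "hmvvs" -> "bgppm" -> "ppm" -> "ffc" -> "fc" -> "fc" -> "by"
  "ojr" -> "idl" -> "l" -> "b" -> "b" -> "b" -> "x"
  "hykraorkqlml" -> "bseluilekfgf" -> "eluilekfgf" -> "ubkybuavwv" -> "ubkybuavwv" -> "ub" -> "qx"
  "cckezlm" -> "wweytfg" -> "eytfg" -> "uojvw" -> "uojvw" -> "uo" -> "qk"
  "dwqvqpvewq" -> "xqkpkjpyqk" -> "kpkjpyqk" -> "afazfoga" -> "afazfoga" -> "af" -> "wb"
  "zfcqertlime" -> "tzwkylnfcgy" -> "wkylnfcgy" -> "maobdvswo" -> "maobdvswo" -> "ma" -> "iw"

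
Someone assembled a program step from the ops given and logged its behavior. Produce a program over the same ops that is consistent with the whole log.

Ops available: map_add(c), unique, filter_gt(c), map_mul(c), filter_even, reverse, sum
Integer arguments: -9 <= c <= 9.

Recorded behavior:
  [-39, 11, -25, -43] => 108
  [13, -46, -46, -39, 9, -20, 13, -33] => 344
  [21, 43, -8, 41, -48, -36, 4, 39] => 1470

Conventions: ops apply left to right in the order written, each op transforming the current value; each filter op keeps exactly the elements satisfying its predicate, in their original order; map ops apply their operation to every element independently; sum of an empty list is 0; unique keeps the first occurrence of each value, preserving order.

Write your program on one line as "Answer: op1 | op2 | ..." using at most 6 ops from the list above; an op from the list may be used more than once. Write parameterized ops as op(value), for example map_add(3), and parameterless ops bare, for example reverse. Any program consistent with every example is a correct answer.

map_mul(5) | map_mul(2) | map_add(-3) | filter_gt(-8) | map_add(1) | sum

Check, running the answer program on each example:
  [-39, 11, -25, -43] -> [-195, 55, -125, -215] -> [-390, 110, -250, -430] -> [-393, 107, -253, -433] -> [107] -> [108] -> 108
  [13, -46, -46, -39, 9, -20, 13, -33] -> [65, -230, -230, -195, 45, -100, 65, -165] -> [130, -460, -460, -390, 90, -200, 130, -330] -> [127, -463, -463, -393, 87, -203, 127, -333] -> [127, 87, 127] -> [128, 88, 128] -> 344
  [21, 43, -8, 41, -48, -36, 4, 39] -> [105, 215, -40, 205, -240, -180, 20, 195] -> [210, 430, -80, 410, -480, -360, 40, 390] -> [207, 427, -83, 407, -483, -363, 37, 387] -> [207, 427, 407, 37, 387] -> [208, 428, 408, 38, 388] -> 1470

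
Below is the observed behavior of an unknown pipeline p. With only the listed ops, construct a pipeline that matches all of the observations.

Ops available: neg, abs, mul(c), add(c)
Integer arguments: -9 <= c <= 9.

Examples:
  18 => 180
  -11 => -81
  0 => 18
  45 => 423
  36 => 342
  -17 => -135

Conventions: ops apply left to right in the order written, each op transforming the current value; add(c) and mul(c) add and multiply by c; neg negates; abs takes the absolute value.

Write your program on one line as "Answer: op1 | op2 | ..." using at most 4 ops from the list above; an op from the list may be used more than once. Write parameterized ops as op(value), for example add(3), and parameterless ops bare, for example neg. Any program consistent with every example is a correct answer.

neg | add(-2) | mul(-9)

Check, running the answer program on each example:
  18 -> -18 -> -20 -> 180
  -11 -> 11 -> 9 -> -81
  0 -> 0 -> -2 -> 18
  45 -> -45 -> -47 -> 423
  36 -> -36 -> -38 -> 342
  -17 -> 17 -> 15 -> -135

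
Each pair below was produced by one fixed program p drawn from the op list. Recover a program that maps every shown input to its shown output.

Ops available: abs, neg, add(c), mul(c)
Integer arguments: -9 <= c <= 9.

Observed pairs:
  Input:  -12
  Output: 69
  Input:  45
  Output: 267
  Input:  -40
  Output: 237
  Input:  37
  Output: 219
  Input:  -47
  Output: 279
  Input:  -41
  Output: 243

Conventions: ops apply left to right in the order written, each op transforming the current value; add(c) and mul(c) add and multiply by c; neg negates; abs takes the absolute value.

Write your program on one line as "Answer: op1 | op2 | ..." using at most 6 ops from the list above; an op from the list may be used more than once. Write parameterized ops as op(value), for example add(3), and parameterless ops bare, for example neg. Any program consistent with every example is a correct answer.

mul(6) | abs | neg | add(3) | abs

Check, running the answer program on each example:
  -12 -> -72 -> 72 -> -72 -> -69 -> 69
  45 -> 270 -> 270 -> -270 -> -267 -> 267
  -40 -> -240 -> 240 -> -240 -> -237 -> 237
  37 -> 222 -> 222 -> -222 -> -219 -> 219
  -47 -> -282 -> 282 -> -282 -> -279 -> 279
  -41 -> -246 -> 246 -> -246 -> -243 -> 243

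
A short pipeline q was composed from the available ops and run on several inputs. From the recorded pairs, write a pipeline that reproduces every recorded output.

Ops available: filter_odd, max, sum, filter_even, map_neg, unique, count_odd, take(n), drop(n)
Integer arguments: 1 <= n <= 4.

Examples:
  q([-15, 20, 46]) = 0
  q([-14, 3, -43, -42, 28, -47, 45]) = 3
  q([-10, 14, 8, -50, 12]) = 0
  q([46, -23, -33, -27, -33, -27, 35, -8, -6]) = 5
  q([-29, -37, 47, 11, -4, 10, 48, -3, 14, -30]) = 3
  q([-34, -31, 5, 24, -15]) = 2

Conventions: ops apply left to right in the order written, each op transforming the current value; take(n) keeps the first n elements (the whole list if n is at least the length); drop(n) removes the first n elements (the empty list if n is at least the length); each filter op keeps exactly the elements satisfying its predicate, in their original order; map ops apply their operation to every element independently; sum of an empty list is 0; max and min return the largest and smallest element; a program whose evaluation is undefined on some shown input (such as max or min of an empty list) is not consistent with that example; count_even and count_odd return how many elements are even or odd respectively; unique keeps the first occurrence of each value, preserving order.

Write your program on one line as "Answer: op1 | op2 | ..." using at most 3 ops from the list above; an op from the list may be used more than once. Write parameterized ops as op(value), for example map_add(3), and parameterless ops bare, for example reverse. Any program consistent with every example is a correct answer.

drop(2) | count_odd

Check, running the answer program on each example:
  [-15, 20, 46] -> [46] -> 0
  [-14, 3, -43, -42, 28, -47, 45] -> [-43, -42, 28, -47, 45] -> 3
  [-10, 14, 8, -50, 12] -> [8, -50, 12] -> 0
  [46, -23, -33, -27, -33, -27, 35, -8, -6] -> [-33, -27, -33, -27, 35, -8, -6] -> 5
  [-29, -37, 47, 11, -4, 10, 48, -3, 14, -30] -> [47, 11, -4, 10, 48, -3, 14, -30] -> 3
  [-34, -31, 5, 24, -15] -> [5, 24, -15] -> 2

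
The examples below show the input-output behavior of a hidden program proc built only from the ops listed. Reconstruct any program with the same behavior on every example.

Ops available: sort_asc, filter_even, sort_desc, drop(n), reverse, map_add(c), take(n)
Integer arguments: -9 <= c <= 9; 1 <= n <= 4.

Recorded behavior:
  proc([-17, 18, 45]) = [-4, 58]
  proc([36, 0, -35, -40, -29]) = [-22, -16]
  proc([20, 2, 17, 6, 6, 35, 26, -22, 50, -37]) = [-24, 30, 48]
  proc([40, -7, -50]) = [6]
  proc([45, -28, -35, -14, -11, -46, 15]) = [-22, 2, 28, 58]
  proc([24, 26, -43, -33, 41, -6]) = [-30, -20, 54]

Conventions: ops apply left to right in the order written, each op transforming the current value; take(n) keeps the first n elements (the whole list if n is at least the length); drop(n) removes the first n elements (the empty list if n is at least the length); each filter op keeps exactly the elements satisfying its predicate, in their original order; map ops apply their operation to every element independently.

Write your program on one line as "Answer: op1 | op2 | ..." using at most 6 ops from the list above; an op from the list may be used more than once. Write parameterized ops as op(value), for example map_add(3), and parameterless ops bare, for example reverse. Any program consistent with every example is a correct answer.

reverse | map_add(9) | sort_desc | map_add(4) | filter_even | sort_asc

Check, running the answer program on each example:
  [-17, 18, 45] -> [45, 18, -17] -> [54, 27, -8] -> [54, 27, -8] -> [58, 31, -4] -> [58, -4] -> [-4, 58]
  [36, 0, -35, -40, -29] -> [-29, -40, -35, 0, 36] -> [-20, -31, -26, 9, 45] -> [45, 9, -20, -26, -31] -> [49, 13, -16, -22, -27] -> [-16, -22] -> [-22, -16]
  [20, 2, 17, 6, 6, 35, 26, -22, 50, -37] -> [-37, 50, -22, 26, 35, 6, 6, 17, 2, 20] -> [-28, 59, -13, 35, 44, 15, 15, 26, 11, 29] -> [59, 44, 35, 29, 26, 15, 15, 11, -13, -28] -> [63, 48, 39, 33, 30, 19, 19, 15, -9, -24] -> [48, 30, -24] -> [-24, 30, 48]
  [40, -7, -50] -> [-50, -7, 40] -> [-41, 2, 49] -> [49, 2, -41] -> [53, 6, -37] -> [6] -> [6]
  [45, -28, -35, -14, -11, -46, 15] -> [15, -46, -11, -14, -35, -28, 45] -> [24, -37, -2, -5, -26, -19, 54] -> [54, 24, -2, -5, -19, -26, -37] -> [58, 28, 2, -1, -15, -22, -33] -> [58, 28, 2, -22] -> [-22, 2, 28, 58]
  [24, 26, -43, -33, 41, -6] -> [-6, 41, -33, -43, 26, 24] -> [3, 50, -24, -34, 35, 33] -> [50, 35, 33, 3, -24, -34] -> [54, 39, 37, 7, -20, -30] -> [54, -20, -30] -> [-30, -20, 54]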